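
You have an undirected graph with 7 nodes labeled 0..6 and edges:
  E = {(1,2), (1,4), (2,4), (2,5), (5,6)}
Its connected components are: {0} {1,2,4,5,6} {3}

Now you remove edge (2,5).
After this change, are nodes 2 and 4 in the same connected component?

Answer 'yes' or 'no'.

Answer: yes

Derivation:
Initial components: {0} {1,2,4,5,6} {3}
Removing edge (2,5): it was a bridge — component count 3 -> 4.
New components: {0} {1,2,4} {3} {5,6}
Are 2 and 4 in the same component? yes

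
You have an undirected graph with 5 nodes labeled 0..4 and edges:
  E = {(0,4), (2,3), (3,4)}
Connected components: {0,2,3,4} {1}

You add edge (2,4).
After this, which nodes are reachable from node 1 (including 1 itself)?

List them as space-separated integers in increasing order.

Before: nodes reachable from 1: {1}
Adding (2,4): both endpoints already in same component. Reachability from 1 unchanged.
After: nodes reachable from 1: {1}

Answer: 1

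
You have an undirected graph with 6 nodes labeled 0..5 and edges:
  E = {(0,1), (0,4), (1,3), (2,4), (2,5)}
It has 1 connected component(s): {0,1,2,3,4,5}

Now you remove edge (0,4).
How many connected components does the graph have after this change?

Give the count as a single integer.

Answer: 2

Derivation:
Initial component count: 1
Remove (0,4): it was a bridge. Count increases: 1 -> 2.
  After removal, components: {0,1,3} {2,4,5}
New component count: 2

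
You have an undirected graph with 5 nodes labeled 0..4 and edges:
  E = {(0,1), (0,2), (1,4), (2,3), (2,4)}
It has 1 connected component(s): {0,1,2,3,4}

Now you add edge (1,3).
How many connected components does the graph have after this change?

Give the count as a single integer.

Initial component count: 1
Add (1,3): endpoints already in same component. Count unchanged: 1.
New component count: 1

Answer: 1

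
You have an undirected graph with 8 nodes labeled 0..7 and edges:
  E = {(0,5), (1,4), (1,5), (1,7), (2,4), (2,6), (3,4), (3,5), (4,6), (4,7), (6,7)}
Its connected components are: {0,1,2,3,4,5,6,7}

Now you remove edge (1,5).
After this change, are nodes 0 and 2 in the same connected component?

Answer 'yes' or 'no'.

Initial components: {0,1,2,3,4,5,6,7}
Removing edge (1,5): not a bridge — component count unchanged at 1.
New components: {0,1,2,3,4,5,6,7}
Are 0 and 2 in the same component? yes

Answer: yes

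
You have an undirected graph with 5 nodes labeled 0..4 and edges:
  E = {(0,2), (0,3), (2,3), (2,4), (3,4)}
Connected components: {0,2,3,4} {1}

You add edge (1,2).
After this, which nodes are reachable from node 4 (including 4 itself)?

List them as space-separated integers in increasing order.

Before: nodes reachable from 4: {0,2,3,4}
Adding (1,2): merges 4's component with another. Reachability grows.
After: nodes reachable from 4: {0,1,2,3,4}

Answer: 0 1 2 3 4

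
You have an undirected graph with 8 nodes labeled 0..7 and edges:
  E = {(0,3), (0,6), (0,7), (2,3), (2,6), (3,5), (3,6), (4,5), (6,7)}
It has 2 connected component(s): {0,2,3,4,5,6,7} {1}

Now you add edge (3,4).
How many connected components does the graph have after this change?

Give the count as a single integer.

Answer: 2

Derivation:
Initial component count: 2
Add (3,4): endpoints already in same component. Count unchanged: 2.
New component count: 2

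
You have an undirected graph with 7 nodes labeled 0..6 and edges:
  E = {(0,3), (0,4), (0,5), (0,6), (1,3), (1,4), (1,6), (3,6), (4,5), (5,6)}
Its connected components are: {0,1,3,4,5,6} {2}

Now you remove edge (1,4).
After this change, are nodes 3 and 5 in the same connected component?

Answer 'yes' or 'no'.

Answer: yes

Derivation:
Initial components: {0,1,3,4,5,6} {2}
Removing edge (1,4): not a bridge — component count unchanged at 2.
New components: {0,1,3,4,5,6} {2}
Are 3 and 5 in the same component? yes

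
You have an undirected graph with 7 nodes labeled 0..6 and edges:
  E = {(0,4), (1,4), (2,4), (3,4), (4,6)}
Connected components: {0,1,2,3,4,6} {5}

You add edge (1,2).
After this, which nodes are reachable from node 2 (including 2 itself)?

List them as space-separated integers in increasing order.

Answer: 0 1 2 3 4 6

Derivation:
Before: nodes reachable from 2: {0,1,2,3,4,6}
Adding (1,2): both endpoints already in same component. Reachability from 2 unchanged.
After: nodes reachable from 2: {0,1,2,3,4,6}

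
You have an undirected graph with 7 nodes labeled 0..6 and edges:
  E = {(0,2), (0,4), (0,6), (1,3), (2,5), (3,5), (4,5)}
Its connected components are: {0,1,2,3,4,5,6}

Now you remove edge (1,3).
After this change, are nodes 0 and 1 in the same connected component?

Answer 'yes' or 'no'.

Answer: no

Derivation:
Initial components: {0,1,2,3,4,5,6}
Removing edge (1,3): it was a bridge — component count 1 -> 2.
New components: {0,2,3,4,5,6} {1}
Are 0 and 1 in the same component? no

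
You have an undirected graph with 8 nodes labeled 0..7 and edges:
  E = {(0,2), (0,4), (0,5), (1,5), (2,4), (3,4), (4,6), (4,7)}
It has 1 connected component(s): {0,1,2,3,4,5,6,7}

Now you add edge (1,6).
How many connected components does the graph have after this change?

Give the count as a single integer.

Initial component count: 1
Add (1,6): endpoints already in same component. Count unchanged: 1.
New component count: 1

Answer: 1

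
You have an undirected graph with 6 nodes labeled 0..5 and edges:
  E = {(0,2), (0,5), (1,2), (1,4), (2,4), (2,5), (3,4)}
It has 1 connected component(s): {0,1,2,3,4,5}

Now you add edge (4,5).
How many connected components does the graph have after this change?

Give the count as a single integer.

Initial component count: 1
Add (4,5): endpoints already in same component. Count unchanged: 1.
New component count: 1

Answer: 1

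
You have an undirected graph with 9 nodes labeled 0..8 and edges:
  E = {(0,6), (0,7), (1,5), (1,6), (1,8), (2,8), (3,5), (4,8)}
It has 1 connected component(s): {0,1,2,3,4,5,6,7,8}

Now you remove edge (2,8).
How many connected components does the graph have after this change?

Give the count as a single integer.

Answer: 2

Derivation:
Initial component count: 1
Remove (2,8): it was a bridge. Count increases: 1 -> 2.
  After removal, components: {0,1,3,4,5,6,7,8} {2}
New component count: 2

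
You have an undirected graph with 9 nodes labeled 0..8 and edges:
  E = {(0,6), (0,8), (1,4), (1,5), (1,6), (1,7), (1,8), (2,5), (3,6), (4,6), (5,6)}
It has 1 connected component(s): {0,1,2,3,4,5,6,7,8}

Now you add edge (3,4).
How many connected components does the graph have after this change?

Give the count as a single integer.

Initial component count: 1
Add (3,4): endpoints already in same component. Count unchanged: 1.
New component count: 1

Answer: 1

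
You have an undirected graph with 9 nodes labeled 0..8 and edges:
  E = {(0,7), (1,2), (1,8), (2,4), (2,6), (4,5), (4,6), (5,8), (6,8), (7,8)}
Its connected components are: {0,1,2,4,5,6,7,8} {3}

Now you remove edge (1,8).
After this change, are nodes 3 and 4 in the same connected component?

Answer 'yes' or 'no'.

Initial components: {0,1,2,4,5,6,7,8} {3}
Removing edge (1,8): not a bridge — component count unchanged at 2.
New components: {0,1,2,4,5,6,7,8} {3}
Are 3 and 4 in the same component? no

Answer: no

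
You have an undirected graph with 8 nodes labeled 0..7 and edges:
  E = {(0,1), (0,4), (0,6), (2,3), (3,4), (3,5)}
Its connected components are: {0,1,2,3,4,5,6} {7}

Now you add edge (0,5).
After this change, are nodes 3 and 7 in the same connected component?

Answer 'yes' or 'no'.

Answer: no

Derivation:
Initial components: {0,1,2,3,4,5,6} {7}
Adding edge (0,5): both already in same component {0,1,2,3,4,5,6}. No change.
New components: {0,1,2,3,4,5,6} {7}
Are 3 and 7 in the same component? no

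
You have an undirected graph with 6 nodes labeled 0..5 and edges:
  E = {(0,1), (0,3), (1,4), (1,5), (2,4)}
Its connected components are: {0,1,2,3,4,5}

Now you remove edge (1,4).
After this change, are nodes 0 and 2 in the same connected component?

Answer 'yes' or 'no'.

Answer: no

Derivation:
Initial components: {0,1,2,3,4,5}
Removing edge (1,4): it was a bridge — component count 1 -> 2.
New components: {0,1,3,5} {2,4}
Are 0 and 2 in the same component? no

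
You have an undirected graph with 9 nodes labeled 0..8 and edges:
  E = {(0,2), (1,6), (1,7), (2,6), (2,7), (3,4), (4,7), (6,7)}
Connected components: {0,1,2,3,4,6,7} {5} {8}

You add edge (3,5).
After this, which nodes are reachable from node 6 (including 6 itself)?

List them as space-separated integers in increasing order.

Before: nodes reachable from 6: {0,1,2,3,4,6,7}
Adding (3,5): merges 6's component with another. Reachability grows.
After: nodes reachable from 6: {0,1,2,3,4,5,6,7}

Answer: 0 1 2 3 4 5 6 7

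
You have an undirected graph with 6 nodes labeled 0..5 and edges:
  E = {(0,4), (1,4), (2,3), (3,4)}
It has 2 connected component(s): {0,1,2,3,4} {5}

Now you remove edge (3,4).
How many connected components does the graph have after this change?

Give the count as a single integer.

Initial component count: 2
Remove (3,4): it was a bridge. Count increases: 2 -> 3.
  After removal, components: {0,1,4} {2,3} {5}
New component count: 3

Answer: 3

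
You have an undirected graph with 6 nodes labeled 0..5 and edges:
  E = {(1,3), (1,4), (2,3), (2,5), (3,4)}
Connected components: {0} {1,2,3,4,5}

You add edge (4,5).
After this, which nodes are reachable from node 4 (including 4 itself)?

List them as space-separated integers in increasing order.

Before: nodes reachable from 4: {1,2,3,4,5}
Adding (4,5): both endpoints already in same component. Reachability from 4 unchanged.
After: nodes reachable from 4: {1,2,3,4,5}

Answer: 1 2 3 4 5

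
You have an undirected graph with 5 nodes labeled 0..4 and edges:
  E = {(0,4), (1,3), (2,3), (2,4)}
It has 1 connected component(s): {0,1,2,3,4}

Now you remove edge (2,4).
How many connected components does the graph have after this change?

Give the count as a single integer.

Answer: 2

Derivation:
Initial component count: 1
Remove (2,4): it was a bridge. Count increases: 1 -> 2.
  After removal, components: {0,4} {1,2,3}
New component count: 2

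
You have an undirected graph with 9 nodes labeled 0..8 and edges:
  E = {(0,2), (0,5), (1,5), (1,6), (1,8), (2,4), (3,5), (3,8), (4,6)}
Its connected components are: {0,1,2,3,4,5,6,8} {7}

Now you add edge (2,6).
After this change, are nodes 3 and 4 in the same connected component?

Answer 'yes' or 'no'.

Answer: yes

Derivation:
Initial components: {0,1,2,3,4,5,6,8} {7}
Adding edge (2,6): both already in same component {0,1,2,3,4,5,6,8}. No change.
New components: {0,1,2,3,4,5,6,8} {7}
Are 3 and 4 in the same component? yes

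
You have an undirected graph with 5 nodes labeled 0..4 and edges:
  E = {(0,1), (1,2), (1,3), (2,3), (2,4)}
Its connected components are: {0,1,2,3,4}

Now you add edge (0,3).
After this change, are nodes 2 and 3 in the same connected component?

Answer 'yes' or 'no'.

Answer: yes

Derivation:
Initial components: {0,1,2,3,4}
Adding edge (0,3): both already in same component {0,1,2,3,4}. No change.
New components: {0,1,2,3,4}
Are 2 and 3 in the same component? yes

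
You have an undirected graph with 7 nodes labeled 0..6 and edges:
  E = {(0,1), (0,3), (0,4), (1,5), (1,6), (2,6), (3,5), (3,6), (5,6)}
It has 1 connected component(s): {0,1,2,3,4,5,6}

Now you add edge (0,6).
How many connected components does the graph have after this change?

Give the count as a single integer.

Answer: 1

Derivation:
Initial component count: 1
Add (0,6): endpoints already in same component. Count unchanged: 1.
New component count: 1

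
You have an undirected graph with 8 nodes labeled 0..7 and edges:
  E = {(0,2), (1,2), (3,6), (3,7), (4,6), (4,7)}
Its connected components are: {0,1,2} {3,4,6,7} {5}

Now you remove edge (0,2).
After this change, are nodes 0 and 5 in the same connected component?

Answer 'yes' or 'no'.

Initial components: {0,1,2} {3,4,6,7} {5}
Removing edge (0,2): it was a bridge — component count 3 -> 4.
New components: {0} {1,2} {3,4,6,7} {5}
Are 0 and 5 in the same component? no

Answer: no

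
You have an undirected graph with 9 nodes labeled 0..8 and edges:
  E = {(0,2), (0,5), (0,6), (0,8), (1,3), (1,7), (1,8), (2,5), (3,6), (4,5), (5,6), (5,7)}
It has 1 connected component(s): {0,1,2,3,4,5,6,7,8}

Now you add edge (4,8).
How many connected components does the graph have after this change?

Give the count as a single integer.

Answer: 1

Derivation:
Initial component count: 1
Add (4,8): endpoints already in same component. Count unchanged: 1.
New component count: 1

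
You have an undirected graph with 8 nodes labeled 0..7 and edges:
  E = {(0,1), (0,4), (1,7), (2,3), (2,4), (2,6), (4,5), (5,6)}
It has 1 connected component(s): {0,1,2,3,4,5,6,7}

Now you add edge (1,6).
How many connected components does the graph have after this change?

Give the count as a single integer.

Initial component count: 1
Add (1,6): endpoints already in same component. Count unchanged: 1.
New component count: 1

Answer: 1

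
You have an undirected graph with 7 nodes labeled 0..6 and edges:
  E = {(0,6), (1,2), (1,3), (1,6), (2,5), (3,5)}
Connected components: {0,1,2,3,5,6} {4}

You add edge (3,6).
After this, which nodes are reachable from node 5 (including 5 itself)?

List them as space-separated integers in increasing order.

Answer: 0 1 2 3 5 6

Derivation:
Before: nodes reachable from 5: {0,1,2,3,5,6}
Adding (3,6): both endpoints already in same component. Reachability from 5 unchanged.
After: nodes reachable from 5: {0,1,2,3,5,6}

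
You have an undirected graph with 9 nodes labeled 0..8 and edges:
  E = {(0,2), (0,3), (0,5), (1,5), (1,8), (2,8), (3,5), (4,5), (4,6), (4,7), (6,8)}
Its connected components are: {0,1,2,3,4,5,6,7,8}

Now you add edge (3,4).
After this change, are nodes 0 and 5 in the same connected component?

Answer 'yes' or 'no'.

Initial components: {0,1,2,3,4,5,6,7,8}
Adding edge (3,4): both already in same component {0,1,2,3,4,5,6,7,8}. No change.
New components: {0,1,2,3,4,5,6,7,8}
Are 0 and 5 in the same component? yes

Answer: yes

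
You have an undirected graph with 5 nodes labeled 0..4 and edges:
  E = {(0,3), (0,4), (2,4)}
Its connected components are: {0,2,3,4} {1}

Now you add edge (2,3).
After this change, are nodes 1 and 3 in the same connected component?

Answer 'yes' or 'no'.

Initial components: {0,2,3,4} {1}
Adding edge (2,3): both already in same component {0,2,3,4}. No change.
New components: {0,2,3,4} {1}
Are 1 and 3 in the same component? no

Answer: no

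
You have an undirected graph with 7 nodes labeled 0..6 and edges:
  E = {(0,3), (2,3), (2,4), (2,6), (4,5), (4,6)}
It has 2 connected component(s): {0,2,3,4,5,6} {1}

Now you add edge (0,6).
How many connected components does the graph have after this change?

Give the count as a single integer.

Initial component count: 2
Add (0,6): endpoints already in same component. Count unchanged: 2.
New component count: 2

Answer: 2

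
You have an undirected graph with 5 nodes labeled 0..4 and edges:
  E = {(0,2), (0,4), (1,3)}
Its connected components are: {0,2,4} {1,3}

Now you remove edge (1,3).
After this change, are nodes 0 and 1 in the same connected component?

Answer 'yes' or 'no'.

Answer: no

Derivation:
Initial components: {0,2,4} {1,3}
Removing edge (1,3): it was a bridge — component count 2 -> 3.
New components: {0,2,4} {1} {3}
Are 0 and 1 in the same component? no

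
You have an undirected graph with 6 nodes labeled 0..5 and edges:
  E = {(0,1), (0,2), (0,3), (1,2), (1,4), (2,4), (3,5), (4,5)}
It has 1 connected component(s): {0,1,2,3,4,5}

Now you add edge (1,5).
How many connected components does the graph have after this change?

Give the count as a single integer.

Initial component count: 1
Add (1,5): endpoints already in same component. Count unchanged: 1.
New component count: 1

Answer: 1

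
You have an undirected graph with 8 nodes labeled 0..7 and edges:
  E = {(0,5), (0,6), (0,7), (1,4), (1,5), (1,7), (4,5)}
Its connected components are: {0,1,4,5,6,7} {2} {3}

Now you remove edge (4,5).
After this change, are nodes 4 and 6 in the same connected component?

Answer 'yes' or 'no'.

Answer: yes

Derivation:
Initial components: {0,1,4,5,6,7} {2} {3}
Removing edge (4,5): not a bridge — component count unchanged at 3.
New components: {0,1,4,5,6,7} {2} {3}
Are 4 and 6 in the same component? yes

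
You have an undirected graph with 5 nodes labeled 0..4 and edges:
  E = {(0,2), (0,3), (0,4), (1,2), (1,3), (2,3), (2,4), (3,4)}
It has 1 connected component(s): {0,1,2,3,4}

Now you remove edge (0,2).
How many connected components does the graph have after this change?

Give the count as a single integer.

Initial component count: 1
Remove (0,2): not a bridge. Count unchanged: 1.
  After removal, components: {0,1,2,3,4}
New component count: 1

Answer: 1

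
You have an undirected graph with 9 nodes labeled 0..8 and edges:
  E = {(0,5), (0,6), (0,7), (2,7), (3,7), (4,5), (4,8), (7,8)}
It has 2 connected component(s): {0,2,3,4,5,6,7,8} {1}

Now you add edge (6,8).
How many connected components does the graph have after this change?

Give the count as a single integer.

Answer: 2

Derivation:
Initial component count: 2
Add (6,8): endpoints already in same component. Count unchanged: 2.
New component count: 2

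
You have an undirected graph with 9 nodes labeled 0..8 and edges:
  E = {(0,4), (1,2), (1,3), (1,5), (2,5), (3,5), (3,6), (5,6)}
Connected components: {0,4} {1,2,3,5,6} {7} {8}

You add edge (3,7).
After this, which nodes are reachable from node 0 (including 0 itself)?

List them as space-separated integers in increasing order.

Before: nodes reachable from 0: {0,4}
Adding (3,7): merges two components, but neither contains 0. Reachability from 0 unchanged.
After: nodes reachable from 0: {0,4}

Answer: 0 4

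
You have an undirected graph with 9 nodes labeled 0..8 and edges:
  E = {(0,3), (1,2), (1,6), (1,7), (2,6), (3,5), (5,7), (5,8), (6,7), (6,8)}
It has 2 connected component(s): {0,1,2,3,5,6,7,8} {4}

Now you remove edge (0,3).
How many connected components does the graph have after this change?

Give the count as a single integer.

Answer: 3

Derivation:
Initial component count: 2
Remove (0,3): it was a bridge. Count increases: 2 -> 3.
  After removal, components: {0} {1,2,3,5,6,7,8} {4}
New component count: 3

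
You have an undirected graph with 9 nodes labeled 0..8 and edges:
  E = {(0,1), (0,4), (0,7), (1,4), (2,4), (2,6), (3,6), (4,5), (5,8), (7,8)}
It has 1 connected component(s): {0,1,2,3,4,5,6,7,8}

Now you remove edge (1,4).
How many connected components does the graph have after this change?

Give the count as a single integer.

Initial component count: 1
Remove (1,4): not a bridge. Count unchanged: 1.
  After removal, components: {0,1,2,3,4,5,6,7,8}
New component count: 1

Answer: 1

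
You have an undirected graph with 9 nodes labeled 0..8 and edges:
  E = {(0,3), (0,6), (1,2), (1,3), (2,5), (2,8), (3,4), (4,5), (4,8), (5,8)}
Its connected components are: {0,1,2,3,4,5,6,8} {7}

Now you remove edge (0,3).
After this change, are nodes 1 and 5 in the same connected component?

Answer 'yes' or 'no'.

Answer: yes

Derivation:
Initial components: {0,1,2,3,4,5,6,8} {7}
Removing edge (0,3): it was a bridge — component count 2 -> 3.
New components: {0,6} {1,2,3,4,5,8} {7}
Are 1 and 5 in the same component? yes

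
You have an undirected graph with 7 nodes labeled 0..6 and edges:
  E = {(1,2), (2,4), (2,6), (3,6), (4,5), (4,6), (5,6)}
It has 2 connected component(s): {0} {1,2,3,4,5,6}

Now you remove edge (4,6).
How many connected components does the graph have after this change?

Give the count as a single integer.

Answer: 2

Derivation:
Initial component count: 2
Remove (4,6): not a bridge. Count unchanged: 2.
  After removal, components: {0} {1,2,3,4,5,6}
New component count: 2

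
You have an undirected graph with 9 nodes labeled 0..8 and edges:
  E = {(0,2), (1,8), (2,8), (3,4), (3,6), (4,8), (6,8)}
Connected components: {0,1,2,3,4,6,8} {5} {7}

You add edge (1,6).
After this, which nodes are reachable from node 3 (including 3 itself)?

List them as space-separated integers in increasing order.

Answer: 0 1 2 3 4 6 8

Derivation:
Before: nodes reachable from 3: {0,1,2,3,4,6,8}
Adding (1,6): both endpoints already in same component. Reachability from 3 unchanged.
After: nodes reachable from 3: {0,1,2,3,4,6,8}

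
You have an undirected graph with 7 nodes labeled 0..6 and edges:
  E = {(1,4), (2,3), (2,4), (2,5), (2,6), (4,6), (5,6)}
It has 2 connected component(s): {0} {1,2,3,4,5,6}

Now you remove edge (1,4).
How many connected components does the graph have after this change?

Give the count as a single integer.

Answer: 3

Derivation:
Initial component count: 2
Remove (1,4): it was a bridge. Count increases: 2 -> 3.
  After removal, components: {0} {1} {2,3,4,5,6}
New component count: 3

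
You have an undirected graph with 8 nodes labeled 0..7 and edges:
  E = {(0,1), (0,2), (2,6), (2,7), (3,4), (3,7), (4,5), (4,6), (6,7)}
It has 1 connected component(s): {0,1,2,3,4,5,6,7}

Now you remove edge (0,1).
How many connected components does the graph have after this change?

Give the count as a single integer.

Initial component count: 1
Remove (0,1): it was a bridge. Count increases: 1 -> 2.
  After removal, components: {0,2,3,4,5,6,7} {1}
New component count: 2

Answer: 2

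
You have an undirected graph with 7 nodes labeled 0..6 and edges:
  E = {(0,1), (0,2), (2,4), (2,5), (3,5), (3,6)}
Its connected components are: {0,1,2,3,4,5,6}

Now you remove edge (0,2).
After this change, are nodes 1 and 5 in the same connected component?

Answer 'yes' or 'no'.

Answer: no

Derivation:
Initial components: {0,1,2,3,4,5,6}
Removing edge (0,2): it was a bridge — component count 1 -> 2.
New components: {0,1} {2,3,4,5,6}
Are 1 and 5 in the same component? no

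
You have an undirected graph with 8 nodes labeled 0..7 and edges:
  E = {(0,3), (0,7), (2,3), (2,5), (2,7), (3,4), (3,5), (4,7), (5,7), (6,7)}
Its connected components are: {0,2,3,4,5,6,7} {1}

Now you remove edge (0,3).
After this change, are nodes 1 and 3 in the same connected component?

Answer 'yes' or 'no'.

Answer: no

Derivation:
Initial components: {0,2,3,4,5,6,7} {1}
Removing edge (0,3): not a bridge — component count unchanged at 2.
New components: {0,2,3,4,5,6,7} {1}
Are 1 and 3 in the same component? no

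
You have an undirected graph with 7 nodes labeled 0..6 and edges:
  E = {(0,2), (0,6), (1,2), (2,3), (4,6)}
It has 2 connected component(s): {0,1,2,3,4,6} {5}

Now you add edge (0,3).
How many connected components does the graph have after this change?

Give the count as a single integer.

Initial component count: 2
Add (0,3): endpoints already in same component. Count unchanged: 2.
New component count: 2

Answer: 2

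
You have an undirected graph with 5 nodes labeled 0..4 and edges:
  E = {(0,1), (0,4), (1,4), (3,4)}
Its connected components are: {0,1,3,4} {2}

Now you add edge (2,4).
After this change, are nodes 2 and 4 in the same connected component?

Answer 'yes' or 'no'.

Initial components: {0,1,3,4} {2}
Adding edge (2,4): merges {2} and {0,1,3,4}.
New components: {0,1,2,3,4}
Are 2 and 4 in the same component? yes

Answer: yes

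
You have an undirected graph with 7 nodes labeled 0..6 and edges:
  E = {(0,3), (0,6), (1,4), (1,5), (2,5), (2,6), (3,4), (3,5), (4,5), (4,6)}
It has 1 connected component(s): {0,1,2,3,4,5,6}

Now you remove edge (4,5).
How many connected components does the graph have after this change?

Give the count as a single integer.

Answer: 1

Derivation:
Initial component count: 1
Remove (4,5): not a bridge. Count unchanged: 1.
  After removal, components: {0,1,2,3,4,5,6}
New component count: 1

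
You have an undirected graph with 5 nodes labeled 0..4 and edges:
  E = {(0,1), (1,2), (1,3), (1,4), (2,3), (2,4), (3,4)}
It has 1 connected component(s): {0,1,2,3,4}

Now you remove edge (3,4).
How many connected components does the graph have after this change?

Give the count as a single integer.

Answer: 1

Derivation:
Initial component count: 1
Remove (3,4): not a bridge. Count unchanged: 1.
  After removal, components: {0,1,2,3,4}
New component count: 1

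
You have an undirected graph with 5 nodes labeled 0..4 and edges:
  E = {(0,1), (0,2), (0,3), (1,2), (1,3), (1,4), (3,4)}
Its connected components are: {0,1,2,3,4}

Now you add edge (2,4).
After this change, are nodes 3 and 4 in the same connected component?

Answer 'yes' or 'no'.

Initial components: {0,1,2,3,4}
Adding edge (2,4): both already in same component {0,1,2,3,4}. No change.
New components: {0,1,2,3,4}
Are 3 and 4 in the same component? yes

Answer: yes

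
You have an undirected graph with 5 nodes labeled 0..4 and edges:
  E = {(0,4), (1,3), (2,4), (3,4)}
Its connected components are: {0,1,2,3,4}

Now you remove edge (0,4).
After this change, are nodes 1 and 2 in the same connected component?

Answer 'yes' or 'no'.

Initial components: {0,1,2,3,4}
Removing edge (0,4): it was a bridge — component count 1 -> 2.
New components: {0} {1,2,3,4}
Are 1 and 2 in the same component? yes

Answer: yes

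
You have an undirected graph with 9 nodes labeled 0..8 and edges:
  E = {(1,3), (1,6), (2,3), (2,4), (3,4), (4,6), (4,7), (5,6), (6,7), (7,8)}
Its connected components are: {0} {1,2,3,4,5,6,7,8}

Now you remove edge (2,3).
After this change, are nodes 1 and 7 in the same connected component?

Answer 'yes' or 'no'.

Initial components: {0} {1,2,3,4,5,6,7,8}
Removing edge (2,3): not a bridge — component count unchanged at 2.
New components: {0} {1,2,3,4,5,6,7,8}
Are 1 and 7 in the same component? yes

Answer: yes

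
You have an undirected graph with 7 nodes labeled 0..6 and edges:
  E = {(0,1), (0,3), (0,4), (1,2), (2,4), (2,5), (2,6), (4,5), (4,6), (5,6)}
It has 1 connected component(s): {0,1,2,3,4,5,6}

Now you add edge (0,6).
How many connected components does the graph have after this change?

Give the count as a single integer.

Answer: 1

Derivation:
Initial component count: 1
Add (0,6): endpoints already in same component. Count unchanged: 1.
New component count: 1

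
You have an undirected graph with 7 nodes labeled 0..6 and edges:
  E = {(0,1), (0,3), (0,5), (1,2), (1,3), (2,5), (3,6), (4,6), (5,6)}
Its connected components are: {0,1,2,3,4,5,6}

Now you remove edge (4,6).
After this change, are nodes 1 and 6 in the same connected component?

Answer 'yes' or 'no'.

Answer: yes

Derivation:
Initial components: {0,1,2,3,4,5,6}
Removing edge (4,6): it was a bridge — component count 1 -> 2.
New components: {0,1,2,3,5,6} {4}
Are 1 and 6 in the same component? yes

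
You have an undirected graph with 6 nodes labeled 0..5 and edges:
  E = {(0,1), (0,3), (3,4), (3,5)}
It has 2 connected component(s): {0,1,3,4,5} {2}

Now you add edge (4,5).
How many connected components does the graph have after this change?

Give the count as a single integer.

Answer: 2

Derivation:
Initial component count: 2
Add (4,5): endpoints already in same component. Count unchanged: 2.
New component count: 2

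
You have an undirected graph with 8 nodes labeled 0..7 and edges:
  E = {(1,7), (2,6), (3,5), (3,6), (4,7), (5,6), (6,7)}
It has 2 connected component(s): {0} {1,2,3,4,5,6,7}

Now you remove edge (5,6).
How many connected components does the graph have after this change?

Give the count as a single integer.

Answer: 2

Derivation:
Initial component count: 2
Remove (5,6): not a bridge. Count unchanged: 2.
  After removal, components: {0} {1,2,3,4,5,6,7}
New component count: 2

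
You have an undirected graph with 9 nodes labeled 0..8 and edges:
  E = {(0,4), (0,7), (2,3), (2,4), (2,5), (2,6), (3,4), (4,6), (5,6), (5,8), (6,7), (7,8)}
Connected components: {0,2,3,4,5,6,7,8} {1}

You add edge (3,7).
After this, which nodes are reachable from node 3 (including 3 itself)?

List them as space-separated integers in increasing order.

Before: nodes reachable from 3: {0,2,3,4,5,6,7,8}
Adding (3,7): both endpoints already in same component. Reachability from 3 unchanged.
After: nodes reachable from 3: {0,2,3,4,5,6,7,8}

Answer: 0 2 3 4 5 6 7 8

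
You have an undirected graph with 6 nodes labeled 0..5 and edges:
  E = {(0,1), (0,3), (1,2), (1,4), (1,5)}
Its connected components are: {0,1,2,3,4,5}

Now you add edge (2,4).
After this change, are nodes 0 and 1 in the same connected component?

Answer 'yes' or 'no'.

Answer: yes

Derivation:
Initial components: {0,1,2,3,4,5}
Adding edge (2,4): both already in same component {0,1,2,3,4,5}. No change.
New components: {0,1,2,3,4,5}
Are 0 and 1 in the same component? yes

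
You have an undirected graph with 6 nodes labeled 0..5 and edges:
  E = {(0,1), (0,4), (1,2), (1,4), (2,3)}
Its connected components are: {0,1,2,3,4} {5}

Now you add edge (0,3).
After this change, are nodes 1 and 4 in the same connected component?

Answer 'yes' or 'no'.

Initial components: {0,1,2,3,4} {5}
Adding edge (0,3): both already in same component {0,1,2,3,4}. No change.
New components: {0,1,2,3,4} {5}
Are 1 and 4 in the same component? yes

Answer: yes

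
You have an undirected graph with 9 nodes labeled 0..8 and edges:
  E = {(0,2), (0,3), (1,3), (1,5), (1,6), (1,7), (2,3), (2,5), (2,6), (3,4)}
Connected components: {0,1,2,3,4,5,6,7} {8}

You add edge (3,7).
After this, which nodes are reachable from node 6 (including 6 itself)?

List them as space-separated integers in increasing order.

Before: nodes reachable from 6: {0,1,2,3,4,5,6,7}
Adding (3,7): both endpoints already in same component. Reachability from 6 unchanged.
After: nodes reachable from 6: {0,1,2,3,4,5,6,7}

Answer: 0 1 2 3 4 5 6 7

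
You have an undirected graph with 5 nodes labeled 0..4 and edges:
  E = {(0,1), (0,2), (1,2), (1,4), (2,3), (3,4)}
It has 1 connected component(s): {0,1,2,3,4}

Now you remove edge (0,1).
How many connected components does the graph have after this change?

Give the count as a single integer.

Initial component count: 1
Remove (0,1): not a bridge. Count unchanged: 1.
  After removal, components: {0,1,2,3,4}
New component count: 1

Answer: 1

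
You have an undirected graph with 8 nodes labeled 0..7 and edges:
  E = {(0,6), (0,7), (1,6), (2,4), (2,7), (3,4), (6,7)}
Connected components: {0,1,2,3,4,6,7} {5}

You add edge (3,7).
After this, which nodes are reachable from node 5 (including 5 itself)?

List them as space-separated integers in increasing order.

Answer: 5

Derivation:
Before: nodes reachable from 5: {5}
Adding (3,7): both endpoints already in same component. Reachability from 5 unchanged.
After: nodes reachable from 5: {5}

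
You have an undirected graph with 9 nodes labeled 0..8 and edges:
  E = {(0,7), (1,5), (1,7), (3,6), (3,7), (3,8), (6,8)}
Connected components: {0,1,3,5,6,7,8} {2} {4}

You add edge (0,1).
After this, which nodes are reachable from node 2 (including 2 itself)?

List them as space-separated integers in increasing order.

Before: nodes reachable from 2: {2}
Adding (0,1): both endpoints already in same component. Reachability from 2 unchanged.
After: nodes reachable from 2: {2}

Answer: 2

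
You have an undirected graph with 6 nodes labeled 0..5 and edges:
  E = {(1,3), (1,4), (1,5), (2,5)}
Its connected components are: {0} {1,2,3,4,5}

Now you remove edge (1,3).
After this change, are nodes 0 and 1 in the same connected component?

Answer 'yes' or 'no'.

Answer: no

Derivation:
Initial components: {0} {1,2,3,4,5}
Removing edge (1,3): it was a bridge — component count 2 -> 3.
New components: {0} {1,2,4,5} {3}
Are 0 and 1 in the same component? no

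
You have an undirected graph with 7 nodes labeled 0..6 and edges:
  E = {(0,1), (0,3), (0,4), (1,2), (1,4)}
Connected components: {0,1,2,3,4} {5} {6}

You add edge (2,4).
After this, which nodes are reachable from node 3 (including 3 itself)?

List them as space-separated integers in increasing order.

Answer: 0 1 2 3 4

Derivation:
Before: nodes reachable from 3: {0,1,2,3,4}
Adding (2,4): both endpoints already in same component. Reachability from 3 unchanged.
After: nodes reachable from 3: {0,1,2,3,4}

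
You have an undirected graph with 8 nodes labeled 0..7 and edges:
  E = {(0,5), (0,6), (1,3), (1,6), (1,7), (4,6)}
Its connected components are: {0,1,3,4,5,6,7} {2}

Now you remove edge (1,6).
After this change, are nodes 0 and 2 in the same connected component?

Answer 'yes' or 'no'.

Answer: no

Derivation:
Initial components: {0,1,3,4,5,6,7} {2}
Removing edge (1,6): it was a bridge — component count 2 -> 3.
New components: {0,4,5,6} {1,3,7} {2}
Are 0 and 2 in the same component? no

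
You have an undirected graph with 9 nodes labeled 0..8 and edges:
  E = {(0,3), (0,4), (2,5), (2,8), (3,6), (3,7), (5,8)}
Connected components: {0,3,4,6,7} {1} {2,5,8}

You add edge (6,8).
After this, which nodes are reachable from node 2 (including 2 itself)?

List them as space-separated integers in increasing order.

Answer: 0 2 3 4 5 6 7 8

Derivation:
Before: nodes reachable from 2: {2,5,8}
Adding (6,8): merges 2's component with another. Reachability grows.
After: nodes reachable from 2: {0,2,3,4,5,6,7,8}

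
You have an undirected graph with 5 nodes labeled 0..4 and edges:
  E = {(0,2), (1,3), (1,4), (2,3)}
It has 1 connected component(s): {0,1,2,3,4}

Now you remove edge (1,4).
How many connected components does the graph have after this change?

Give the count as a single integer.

Initial component count: 1
Remove (1,4): it was a bridge. Count increases: 1 -> 2.
  After removal, components: {0,1,2,3} {4}
New component count: 2

Answer: 2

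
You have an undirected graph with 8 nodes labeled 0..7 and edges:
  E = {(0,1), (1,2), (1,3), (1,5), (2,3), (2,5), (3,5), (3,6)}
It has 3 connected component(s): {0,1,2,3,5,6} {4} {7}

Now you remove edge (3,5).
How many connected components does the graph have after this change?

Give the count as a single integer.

Initial component count: 3
Remove (3,5): not a bridge. Count unchanged: 3.
  After removal, components: {0,1,2,3,5,6} {4} {7}
New component count: 3

Answer: 3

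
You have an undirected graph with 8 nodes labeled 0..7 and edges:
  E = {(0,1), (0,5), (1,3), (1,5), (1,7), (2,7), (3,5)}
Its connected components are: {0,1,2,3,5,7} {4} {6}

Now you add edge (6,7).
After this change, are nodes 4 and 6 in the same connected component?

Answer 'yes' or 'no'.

Initial components: {0,1,2,3,5,7} {4} {6}
Adding edge (6,7): merges {6} and {0,1,2,3,5,7}.
New components: {0,1,2,3,5,6,7} {4}
Are 4 and 6 in the same component? no

Answer: no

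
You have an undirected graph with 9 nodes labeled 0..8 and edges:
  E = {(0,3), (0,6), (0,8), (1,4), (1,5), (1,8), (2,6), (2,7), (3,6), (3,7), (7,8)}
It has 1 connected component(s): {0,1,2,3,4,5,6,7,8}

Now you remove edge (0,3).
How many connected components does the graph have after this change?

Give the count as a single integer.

Initial component count: 1
Remove (0,3): not a bridge. Count unchanged: 1.
  After removal, components: {0,1,2,3,4,5,6,7,8}
New component count: 1

Answer: 1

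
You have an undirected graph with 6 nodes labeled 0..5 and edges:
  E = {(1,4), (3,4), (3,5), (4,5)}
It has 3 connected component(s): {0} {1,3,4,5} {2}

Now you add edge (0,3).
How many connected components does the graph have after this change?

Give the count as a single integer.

Answer: 2

Derivation:
Initial component count: 3
Add (0,3): merges two components. Count decreases: 3 -> 2.
New component count: 2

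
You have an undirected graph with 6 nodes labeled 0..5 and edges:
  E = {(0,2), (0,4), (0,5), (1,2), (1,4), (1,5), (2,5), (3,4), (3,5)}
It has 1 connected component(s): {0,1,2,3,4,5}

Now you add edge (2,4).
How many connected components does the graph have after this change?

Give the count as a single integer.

Initial component count: 1
Add (2,4): endpoints already in same component. Count unchanged: 1.
New component count: 1

Answer: 1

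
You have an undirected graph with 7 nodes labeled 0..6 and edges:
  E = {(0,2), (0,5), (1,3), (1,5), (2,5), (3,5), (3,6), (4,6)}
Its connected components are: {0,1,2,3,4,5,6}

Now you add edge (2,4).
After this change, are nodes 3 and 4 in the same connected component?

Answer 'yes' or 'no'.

Initial components: {0,1,2,3,4,5,6}
Adding edge (2,4): both already in same component {0,1,2,3,4,5,6}. No change.
New components: {0,1,2,3,4,5,6}
Are 3 and 4 in the same component? yes

Answer: yes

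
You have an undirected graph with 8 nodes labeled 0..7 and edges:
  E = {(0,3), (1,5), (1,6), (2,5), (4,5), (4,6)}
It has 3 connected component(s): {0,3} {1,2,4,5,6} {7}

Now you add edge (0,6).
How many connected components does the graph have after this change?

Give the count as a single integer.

Initial component count: 3
Add (0,6): merges two components. Count decreases: 3 -> 2.
New component count: 2

Answer: 2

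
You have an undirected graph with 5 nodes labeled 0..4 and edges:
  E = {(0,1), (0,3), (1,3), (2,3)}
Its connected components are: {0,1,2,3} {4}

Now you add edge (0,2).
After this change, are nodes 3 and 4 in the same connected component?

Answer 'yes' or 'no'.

Initial components: {0,1,2,3} {4}
Adding edge (0,2): both already in same component {0,1,2,3}. No change.
New components: {0,1,2,3} {4}
Are 3 and 4 in the same component? no

Answer: no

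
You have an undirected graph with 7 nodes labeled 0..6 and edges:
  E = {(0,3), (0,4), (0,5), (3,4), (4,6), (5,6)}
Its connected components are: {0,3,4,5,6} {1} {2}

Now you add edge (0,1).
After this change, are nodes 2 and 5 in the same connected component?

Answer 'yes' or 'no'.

Initial components: {0,3,4,5,6} {1} {2}
Adding edge (0,1): merges {0,3,4,5,6} and {1}.
New components: {0,1,3,4,5,6} {2}
Are 2 and 5 in the same component? no

Answer: no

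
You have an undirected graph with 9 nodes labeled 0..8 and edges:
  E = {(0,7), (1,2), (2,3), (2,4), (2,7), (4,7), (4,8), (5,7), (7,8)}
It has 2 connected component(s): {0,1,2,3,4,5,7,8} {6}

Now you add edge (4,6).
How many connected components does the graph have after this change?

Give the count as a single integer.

Answer: 1

Derivation:
Initial component count: 2
Add (4,6): merges two components. Count decreases: 2 -> 1.
New component count: 1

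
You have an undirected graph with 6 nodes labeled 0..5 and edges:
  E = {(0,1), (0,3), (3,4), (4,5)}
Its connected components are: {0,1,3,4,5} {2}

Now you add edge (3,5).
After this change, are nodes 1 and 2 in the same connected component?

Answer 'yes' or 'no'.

Initial components: {0,1,3,4,5} {2}
Adding edge (3,5): both already in same component {0,1,3,4,5}. No change.
New components: {0,1,3,4,5} {2}
Are 1 and 2 in the same component? no

Answer: no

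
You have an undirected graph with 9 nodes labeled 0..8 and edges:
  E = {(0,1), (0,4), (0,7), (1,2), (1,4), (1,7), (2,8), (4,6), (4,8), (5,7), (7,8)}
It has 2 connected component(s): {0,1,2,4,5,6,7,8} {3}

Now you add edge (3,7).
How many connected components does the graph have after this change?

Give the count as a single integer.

Initial component count: 2
Add (3,7): merges two components. Count decreases: 2 -> 1.
New component count: 1

Answer: 1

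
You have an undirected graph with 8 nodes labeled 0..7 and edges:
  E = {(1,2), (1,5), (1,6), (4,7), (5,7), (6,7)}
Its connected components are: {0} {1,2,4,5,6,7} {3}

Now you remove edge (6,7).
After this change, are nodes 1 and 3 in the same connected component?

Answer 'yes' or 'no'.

Initial components: {0} {1,2,4,5,6,7} {3}
Removing edge (6,7): not a bridge — component count unchanged at 3.
New components: {0} {1,2,4,5,6,7} {3}
Are 1 and 3 in the same component? no

Answer: no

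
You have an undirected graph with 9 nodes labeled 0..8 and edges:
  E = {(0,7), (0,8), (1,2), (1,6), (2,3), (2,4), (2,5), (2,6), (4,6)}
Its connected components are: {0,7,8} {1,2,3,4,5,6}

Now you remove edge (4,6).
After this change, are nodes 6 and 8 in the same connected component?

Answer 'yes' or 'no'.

Answer: no

Derivation:
Initial components: {0,7,8} {1,2,3,4,5,6}
Removing edge (4,6): not a bridge — component count unchanged at 2.
New components: {0,7,8} {1,2,3,4,5,6}
Are 6 and 8 in the same component? no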